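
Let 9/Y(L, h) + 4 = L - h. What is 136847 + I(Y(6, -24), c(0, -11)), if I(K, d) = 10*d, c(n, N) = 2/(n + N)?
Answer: 1505297/11 ≈ 1.3685e+5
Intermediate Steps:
Y(L, h) = 9/(-4 + L - h) (Y(L, h) = 9/(-4 + (L - h)) = 9/(-4 + L - h))
c(n, N) = 2/(N + n)
136847 + I(Y(6, -24), c(0, -11)) = 136847 + 10*(2/(-11 + 0)) = 136847 + 10*(2/(-11)) = 136847 + 10*(2*(-1/11)) = 136847 + 10*(-2/11) = 136847 - 20/11 = 1505297/11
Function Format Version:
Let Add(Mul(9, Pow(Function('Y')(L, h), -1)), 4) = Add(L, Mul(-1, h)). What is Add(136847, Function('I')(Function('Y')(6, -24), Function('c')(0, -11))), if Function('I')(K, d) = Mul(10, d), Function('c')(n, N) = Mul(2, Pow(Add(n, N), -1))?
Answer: Rational(1505297, 11) ≈ 1.3685e+5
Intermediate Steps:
Function('Y')(L, h) = Mul(9, Pow(Add(-4, L, Mul(-1, h)), -1)) (Function('Y')(L, h) = Mul(9, Pow(Add(-4, Add(L, Mul(-1, h))), -1)) = Mul(9, Pow(Add(-4, L, Mul(-1, h)), -1)))
Function('c')(n, N) = Mul(2, Pow(Add(N, n), -1))
Add(136847, Function('I')(Function('Y')(6, -24), Function('c')(0, -11))) = Add(136847, Mul(10, Mul(2, Pow(Add(-11, 0), -1)))) = Add(136847, Mul(10, Mul(2, Pow(-11, -1)))) = Add(136847, Mul(10, Mul(2, Rational(-1, 11)))) = Add(136847, Mul(10, Rational(-2, 11))) = Add(136847, Rational(-20, 11)) = Rational(1505297, 11)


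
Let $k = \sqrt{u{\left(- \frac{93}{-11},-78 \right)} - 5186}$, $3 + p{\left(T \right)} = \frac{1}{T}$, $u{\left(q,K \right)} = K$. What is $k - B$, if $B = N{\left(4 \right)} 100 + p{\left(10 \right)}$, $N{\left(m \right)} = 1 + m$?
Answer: $- \frac{4971}{10} + 4 i \sqrt{329} \approx -497.1 + 72.553 i$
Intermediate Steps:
$p{\left(T \right)} = -3 + \frac{1}{T}$
$B = \frac{4971}{10}$ ($B = \left(1 + 4\right) 100 - \left(3 - \frac{1}{10}\right) = 5 \cdot 100 + \left(-3 + \frac{1}{10}\right) = 500 - \frac{29}{10} = \frac{4971}{10} \approx 497.1$)
$k = 4 i \sqrt{329}$ ($k = \sqrt{-78 - 5186} = \sqrt{-5264} = 4 i \sqrt{329} \approx 72.553 i$)
$k - B = 4 i \sqrt{329} - \frac{4971}{10} = - \frac{4971}{10} + 4 i \sqrt{329}$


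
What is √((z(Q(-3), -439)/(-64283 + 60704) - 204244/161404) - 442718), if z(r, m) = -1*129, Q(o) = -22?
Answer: I*√1025930349290337938422/48138743 ≈ 665.37*I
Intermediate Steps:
z(r, m) = -129
√((z(Q(-3), -439)/(-64283 + 60704) - 204244/161404) - 442718) = √((-129/(-64283 + 60704) - 204244/161404) - 442718) = √((-129/(-3579) - 204244*1/161404) - 442718) = √((-129*(-1/3579) - 51061/40351) - 442718) = √((43/1193 - 51061/40351) - 442718) = √(-59180680/48138743 - 442718) = √(-21311947204154/48138743) = I*√1025930349290337938422/48138743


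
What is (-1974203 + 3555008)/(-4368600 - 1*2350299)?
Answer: -526935/2239633 ≈ -0.23528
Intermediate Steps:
(-1974203 + 3555008)/(-4368600 - 1*2350299) = 1580805/(-4368600 - 2350299) = 1580805/(-6718899) = 1580805*(-1/6718899) = -526935/2239633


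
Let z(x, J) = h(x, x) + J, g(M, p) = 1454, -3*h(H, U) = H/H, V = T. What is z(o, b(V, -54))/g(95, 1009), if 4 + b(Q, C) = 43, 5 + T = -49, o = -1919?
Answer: 58/2181 ≈ 0.026593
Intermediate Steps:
T = -54 (T = -5 - 49 = -54)
V = -54
b(Q, C) = 39 (b(Q, C) = -4 + 43 = 39)
h(H, U) = -⅓ (h(H, U) = -H/(3*H) = -⅓*1 = -⅓)
z(x, J) = -⅓ + J
z(o, b(V, -54))/g(95, 1009) = (-⅓ + 39)/1454 = (116/3)*(1/1454) = 58/2181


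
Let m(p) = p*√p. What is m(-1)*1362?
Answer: -1362*I ≈ -1362.0*I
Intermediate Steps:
m(p) = p^(3/2)
m(-1)*1362 = (-1)^(3/2)*1362 = -I*1362 = -1362*I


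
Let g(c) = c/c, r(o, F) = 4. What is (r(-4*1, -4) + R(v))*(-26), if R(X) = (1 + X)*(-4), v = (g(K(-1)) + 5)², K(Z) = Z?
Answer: 3744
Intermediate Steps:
g(c) = 1
v = 36 (v = (1 + 5)² = 6² = 36)
R(X) = -4 - 4*X
(r(-4*1, -4) + R(v))*(-26) = (4 + (-4 - 4*36))*(-26) = (4 + (-4 - 144))*(-26) = (4 - 148)*(-26) = -144*(-26) = 3744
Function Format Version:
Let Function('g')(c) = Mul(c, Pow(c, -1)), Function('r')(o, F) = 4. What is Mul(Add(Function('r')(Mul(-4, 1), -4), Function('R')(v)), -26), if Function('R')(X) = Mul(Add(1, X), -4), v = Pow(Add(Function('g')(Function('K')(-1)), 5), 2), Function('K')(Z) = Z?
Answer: 3744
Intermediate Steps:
Function('g')(c) = 1
v = 36 (v = Pow(Add(1, 5), 2) = Pow(6, 2) = 36)
Function('R')(X) = Add(-4, Mul(-4, X))
Mul(Add(Function('r')(Mul(-4, 1), -4), Function('R')(v)), -26) = Mul(Add(4, Add(-4, Mul(-4, 36))), -26) = Mul(Add(4, Add(-4, -144)), -26) = Mul(Add(4, -148), -26) = Mul(-144, -26) = 3744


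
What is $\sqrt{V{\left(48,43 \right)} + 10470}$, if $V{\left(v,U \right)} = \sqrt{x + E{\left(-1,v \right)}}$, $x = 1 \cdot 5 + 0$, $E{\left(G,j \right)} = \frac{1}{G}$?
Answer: $2 \sqrt{2618} \approx 102.33$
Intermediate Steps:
$x = 5$ ($x = 5 + 0 = 5$)
$V{\left(v,U \right)} = 2$ ($V{\left(v,U \right)} = \sqrt{5 + \frac{1}{-1}} = \sqrt{5 - 1} = \sqrt{4} = 2$)
$\sqrt{V{\left(48,43 \right)} + 10470} = \sqrt{2 + 10470} = \sqrt{10472} = 2 \sqrt{2618}$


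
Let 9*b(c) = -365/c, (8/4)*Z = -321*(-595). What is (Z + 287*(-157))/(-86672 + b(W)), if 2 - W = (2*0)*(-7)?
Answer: -129699/222923 ≈ -0.58181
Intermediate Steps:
Z = 190995/2 (Z = (-321*(-595))/2 = (1/2)*190995 = 190995/2 ≈ 95498.)
W = 2 (W = 2 - 2*0*(-7) = 2 - 0*(-7) = 2 - 1*0 = 2 + 0 = 2)
b(c) = -365/(9*c) (b(c) = (-365/c)/9 = -365/(9*c))
(Z + 287*(-157))/(-86672 + b(W)) = (190995/2 + 287*(-157))/(-86672 - 365/9/2) = (190995/2 - 45059)/(-86672 - 365/9*1/2) = 100877/(2*(-86672 - 365/18)) = 100877/(2*(-1560461/18)) = (100877/2)*(-18/1560461) = -129699/222923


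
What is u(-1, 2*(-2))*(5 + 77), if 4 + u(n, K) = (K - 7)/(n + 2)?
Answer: -1230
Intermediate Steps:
u(n, K) = -4 + (-7 + K)/(2 + n) (u(n, K) = -4 + (K - 7)/(n + 2) = -4 + (-7 + K)/(2 + n))
u(-1, 2*(-2))*(5 + 77) = ((-15 + 2*(-2) - 4*(-1))/(2 - 1))*(5 + 77) = ((-15 - 4 + 4)/1)*82 = (1*(-15))*82 = -15*82 = -1230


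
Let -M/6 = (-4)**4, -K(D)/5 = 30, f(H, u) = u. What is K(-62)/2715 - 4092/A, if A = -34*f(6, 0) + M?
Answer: 60441/23168 ≈ 2.6088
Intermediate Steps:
K(D) = -150 (K(D) = -5*30 = -150)
M = -1536 (M = -6*(-4)**4 = -6*256 = -1536)
A = -1536 (A = -34*0 - 1536 = 0 - 1536 = -1536)
K(-62)/2715 - 4092/A = -150/2715 - 4092/(-1536) = -150*1/2715 - 4092*(-1/1536) = -10/181 + 341/128 = 60441/23168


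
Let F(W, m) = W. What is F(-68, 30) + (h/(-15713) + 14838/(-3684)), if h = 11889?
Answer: -702207271/9647782 ≈ -72.784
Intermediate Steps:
F(-68, 30) + (h/(-15713) + 14838/(-3684)) = -68 + (11889/(-15713) + 14838/(-3684)) = -68 + (11889*(-1/15713) + 14838*(-1/3684)) = -68 + (-11889/15713 - 2473/614) = -68 - 46158095/9647782 = -702207271/9647782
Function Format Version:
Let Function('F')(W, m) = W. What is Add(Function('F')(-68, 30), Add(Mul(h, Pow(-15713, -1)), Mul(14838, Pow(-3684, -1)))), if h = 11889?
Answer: Rational(-702207271, 9647782) ≈ -72.784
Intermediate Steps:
Add(Function('F')(-68, 30), Add(Mul(h, Pow(-15713, -1)), Mul(14838, Pow(-3684, -1)))) = Add(-68, Add(Mul(11889, Pow(-15713, -1)), Mul(14838, Pow(-3684, -1)))) = Add(-68, Add(Mul(11889, Rational(-1, 15713)), Mul(14838, Rational(-1, 3684)))) = Add(-68, Add(Rational(-11889, 15713), Rational(-2473, 614))) = Add(-68, Rational(-46158095, 9647782)) = Rational(-702207271, 9647782)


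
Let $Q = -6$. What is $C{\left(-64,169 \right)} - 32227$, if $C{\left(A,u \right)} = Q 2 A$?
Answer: $-31459$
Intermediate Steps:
$C{\left(A,u \right)} = - 12 A$ ($C{\left(A,u \right)} = \left(-6\right) 2 A = - 12 A$)
$C{\left(-64,169 \right)} - 32227 = \left(-12\right) \left(-64\right) - 32227 = 768 - 32227 = -31459$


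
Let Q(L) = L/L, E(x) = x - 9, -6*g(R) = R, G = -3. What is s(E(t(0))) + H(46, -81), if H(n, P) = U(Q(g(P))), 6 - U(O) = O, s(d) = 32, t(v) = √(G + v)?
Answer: 37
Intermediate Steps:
t(v) = √(-3 + v)
g(R) = -R/6
E(x) = -9 + x
Q(L) = 1
U(O) = 6 - O
H(n, P) = 5 (H(n, P) = 6 - 1*1 = 6 - 1 = 5)
s(E(t(0))) + H(46, -81) = 32 + 5 = 37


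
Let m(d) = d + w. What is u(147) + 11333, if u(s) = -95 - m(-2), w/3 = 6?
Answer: 11222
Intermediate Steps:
w = 18 (w = 3*6 = 18)
m(d) = 18 + d (m(d) = d + 18 = 18 + d)
u(s) = -111 (u(s) = -95 - (18 - 2) = -95 - 1*16 = -95 - 16 = -111)
u(147) + 11333 = -111 + 11333 = 11222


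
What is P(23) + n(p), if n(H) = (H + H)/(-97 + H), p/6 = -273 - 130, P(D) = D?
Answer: 62681/2515 ≈ 24.923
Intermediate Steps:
p = -2418 (p = 6*(-273 - 130) = 6*(-403) = -2418)
n(H) = 2*H/(-97 + H) (n(H) = (2*H)/(-97 + H) = 2*H/(-97 + H))
P(23) + n(p) = 23 + 2*(-2418)/(-97 - 2418) = 23 + 2*(-2418)/(-2515) = 23 + 2*(-2418)*(-1/2515) = 23 + 4836/2515 = 62681/2515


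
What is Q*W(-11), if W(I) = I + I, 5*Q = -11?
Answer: 242/5 ≈ 48.400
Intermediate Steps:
Q = -11/5 (Q = (⅕)*(-11) = -11/5 ≈ -2.2000)
W(I) = 2*I
Q*W(-11) = -22*(-11)/5 = -11/5*(-22) = 242/5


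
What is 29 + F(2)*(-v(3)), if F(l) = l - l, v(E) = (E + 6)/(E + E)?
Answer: 29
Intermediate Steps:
v(E) = (6 + E)/(2*E) (v(E) = (6 + E)/((2*E)) = (6 + E)*(1/(2*E)) = (6 + E)/(2*E))
F(l) = 0
29 + F(2)*(-v(3)) = 29 + 0*(-(6 + 3)/(2*3)) = 29 + 0*(-9/(2*3)) = 29 + 0*(-1*3/2) = 29 + 0*(-3/2) = 29 + 0 = 29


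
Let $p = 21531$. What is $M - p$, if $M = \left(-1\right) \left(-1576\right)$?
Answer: $-19955$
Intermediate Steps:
$M = 1576$
$M - p = 1576 - 21531 = -19955$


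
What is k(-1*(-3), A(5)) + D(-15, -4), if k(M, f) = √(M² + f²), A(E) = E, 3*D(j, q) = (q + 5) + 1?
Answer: ⅔ + √34 ≈ 6.4976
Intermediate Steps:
D(j, q) = 2 + q/3 (D(j, q) = ((q + 5) + 1)/3 = ((5 + q) + 1)/3 = (6 + q)/3 = 2 + q/3)
k(-1*(-3), A(5)) + D(-15, -4) = √((-1*(-3))² + 5²) + (2 + (⅓)*(-4)) = √(3² + 25) + (2 - 4/3) = √(9 + 25) + ⅔ = √34 + ⅔ = ⅔ + √34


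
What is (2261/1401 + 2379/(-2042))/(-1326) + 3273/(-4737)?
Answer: -4140710261929/5989899380868 ≈ -0.69128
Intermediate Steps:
(2261/1401 + 2379/(-2042))/(-1326) + 3273/(-4737) = (2261*(1/1401) + 2379*(-1/2042))*(-1/1326) + 3273*(-1/4737) = (2261/1401 - 2379/2042)*(-1/1326) - 1091/1579 = (1283983/2860842)*(-1/1326) - 1091/1579 = -1283983/3793476492 - 1091/1579 = -4140710261929/5989899380868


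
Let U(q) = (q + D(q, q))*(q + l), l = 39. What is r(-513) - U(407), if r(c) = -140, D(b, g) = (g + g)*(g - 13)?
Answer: -143220998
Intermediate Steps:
D(b, g) = 2*g*(-13 + g) (D(b, g) = (2*g)*(-13 + g) = 2*g*(-13 + g))
U(q) = (39 + q)*(q + 2*q*(-13 + q)) (U(q) = (q + 2*q*(-13 + q))*(q + 39) = (q + 2*q*(-13 + q))*(39 + q) = (39 + q)*(q + 2*q*(-13 + q)))
r(-513) - U(407) = -140 - 407*(-975 + 2*407**2 + 53*407) = -140 - 407*(-975 + 2*165649 + 21571) = -140 - 407*(-975 + 331298 + 21571) = -140 - 407*351894 = -140 - 1*143220858 = -140 - 143220858 = -143220998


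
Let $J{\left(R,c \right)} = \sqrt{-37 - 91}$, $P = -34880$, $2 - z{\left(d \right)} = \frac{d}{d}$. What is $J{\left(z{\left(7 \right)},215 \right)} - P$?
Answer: $34880 + 8 i \sqrt{2} \approx 34880.0 + 11.314 i$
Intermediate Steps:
$z{\left(d \right)} = 1$ ($z{\left(d \right)} = 2 - \frac{d}{d} = 2 - 1 = 1$)
$J{\left(R,c \right)} = 8 i \sqrt{2}$ ($J{\left(R,c \right)} = \sqrt{-128} = 8 i \sqrt{2}$)
$J{\left(z{\left(7 \right)},215 \right)} - P = 8 i \sqrt{2} - -34880 = 8 i \sqrt{2} + 34880 = 34880 + 8 i \sqrt{2}$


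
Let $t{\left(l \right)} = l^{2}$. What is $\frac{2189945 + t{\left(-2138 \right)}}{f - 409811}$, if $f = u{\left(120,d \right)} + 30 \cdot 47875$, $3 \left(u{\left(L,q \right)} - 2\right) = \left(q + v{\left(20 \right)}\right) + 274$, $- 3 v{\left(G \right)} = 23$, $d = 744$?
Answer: $\frac{60848901}{9241000} \approx 6.5847$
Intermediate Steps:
$v{\left(G \right)} = - \frac{23}{3}$ ($v{\left(G \right)} = \left(- \frac{1}{3}\right) 23 = - \frac{23}{3}$)
$u{\left(L,q \right)} = \frac{817}{9} + \frac{q}{3}$ ($u{\left(L,q \right)} = 2 + \frac{\left(q - \frac{23}{3}\right) + 274}{3} = 2 + \frac{\left(- \frac{23}{3} + q\right) + 274}{3} = 2 + \frac{\frac{799}{3} + q}{3} = 2 + \left(\frac{799}{9} + \frac{q}{3}\right) = \frac{817}{9} + \frac{q}{3}$)
$f = \frac{12929299}{9}$ ($f = \left(\frac{817}{9} + \frac{1}{3} \cdot 744\right) + 30 \cdot 47875 = \left(\frac{817}{9} + 248\right) + 1436250 = \frac{3049}{9} + 1436250 = \frac{12929299}{9} \approx 1.4366 \cdot 10^{6}$)
$\frac{2189945 + t{\left(-2138 \right)}}{f - 409811} = \frac{2189945 + \left(-2138\right)^{2}}{\frac{12929299}{9} - 409811} = \frac{2189945 + 4571044}{\frac{9241000}{9}} = 6760989 \cdot \frac{9}{9241000} = \frac{60848901}{9241000}$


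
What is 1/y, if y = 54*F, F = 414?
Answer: 1/22356 ≈ 4.4731e-5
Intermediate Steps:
y = 22356 (y = 54*414 = 22356)
1/y = 1/22356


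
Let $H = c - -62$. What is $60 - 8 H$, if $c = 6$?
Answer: $-484$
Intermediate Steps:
$H = 68$ ($H = 6 - -62 = 6 + 62 = 68$)
$60 - 8 H = 60 - 544 = -484$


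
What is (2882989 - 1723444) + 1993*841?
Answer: 2835658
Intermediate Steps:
(2882989 - 1723444) + 1993*841 = 1159545 + 1676113 = 2835658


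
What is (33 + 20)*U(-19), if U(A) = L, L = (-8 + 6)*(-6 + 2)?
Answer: 424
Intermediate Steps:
L = 8 (L = -2*(-4) = 8)
U(A) = 8
(33 + 20)*U(-19) = (33 + 20)*8 = 53*8 = 424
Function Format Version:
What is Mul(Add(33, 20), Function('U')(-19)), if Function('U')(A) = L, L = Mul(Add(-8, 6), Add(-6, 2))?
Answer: 424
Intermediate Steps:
L = 8 (L = Mul(-2, -4) = 8)
Function('U')(A) = 8
Mul(Add(33, 20), Function('U')(-19)) = Mul(Add(33, 20), 8) = Mul(53, 8) = 424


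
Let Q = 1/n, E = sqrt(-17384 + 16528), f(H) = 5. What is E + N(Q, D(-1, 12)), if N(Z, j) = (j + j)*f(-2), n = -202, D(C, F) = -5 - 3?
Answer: -80 + 2*I*sqrt(214) ≈ -80.0 + 29.257*I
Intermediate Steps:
D(C, F) = -8
E = 2*I*sqrt(214) (E = sqrt(-856) = 2*I*sqrt(214) ≈ 29.257*I)
Q = -1/202 (Q = 1/(-202) = -1/202 ≈ -0.0049505)
N(Z, j) = 10*j (N(Z, j) = (j + j)*5 = (2*j)*5 = 10*j)
E + N(Q, D(-1, 12)) = 2*I*sqrt(214) + 10*(-8) = 2*I*sqrt(214) - 80 = -80 + 2*I*sqrt(214)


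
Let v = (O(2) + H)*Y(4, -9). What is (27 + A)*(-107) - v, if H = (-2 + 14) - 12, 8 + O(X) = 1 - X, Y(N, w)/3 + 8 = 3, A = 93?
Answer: -12975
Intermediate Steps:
Y(N, w) = -15 (Y(N, w) = -24 + 3*3 = -24 + 9 = -15)
O(X) = -7 - X (O(X) = -8 + (1 - X) = -7 - X)
H = 0 (H = 12 - 12 = 0)
v = 135 (v = ((-7 - 1*2) + 0)*(-15) = ((-7 - 2) + 0)*(-15) = (-9 + 0)*(-15) = -9*(-15) = 135)
(27 + A)*(-107) - v = (27 + 93)*(-107) - 1*135 = 120*(-107) - 135 = -12840 - 135 = -12975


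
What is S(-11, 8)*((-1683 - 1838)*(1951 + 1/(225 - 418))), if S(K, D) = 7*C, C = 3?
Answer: -27841892022/193 ≈ -1.4426e+8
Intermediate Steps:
S(K, D) = 21 (S(K, D) = 7*3 = 21)
S(-11, 8)*((-1683 - 1838)*(1951 + 1/(225 - 418))) = 21*((-1683 - 1838)*(1951 + 1/(225 - 418))) = 21*(-3521*(1951 + 1/(-193))) = 21*(-3521*(1951 - 1/193)) = 21*(-3521*376542/193) = 21*(-1325804382/193) = -27841892022/193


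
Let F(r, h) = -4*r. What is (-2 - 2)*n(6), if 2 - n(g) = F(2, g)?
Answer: -40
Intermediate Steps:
n(g) = 10 (n(g) = 2 - (-4)*2 = 2 - 1*(-8) = 2 + 8 = 10)
(-2 - 2)*n(6) = (-2 - 2)*10 = -4*10 = -40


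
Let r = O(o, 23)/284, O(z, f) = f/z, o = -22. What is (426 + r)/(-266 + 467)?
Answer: 2661625/1255848 ≈ 2.1194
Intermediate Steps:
r = -23/6248 (r = (23/(-22))/284 = (23*(-1/22))*(1/284) = -23/22*1/284 = -23/6248 ≈ -0.0036812)
(426 + r)/(-266 + 467) = (426 - 23/6248)/(-266 + 467) = (2661625/6248)/201 = (2661625/6248)*(1/201) = 2661625/1255848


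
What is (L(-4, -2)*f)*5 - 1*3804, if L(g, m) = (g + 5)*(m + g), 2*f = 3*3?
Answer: -3939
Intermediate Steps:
f = 9/2 (f = (3*3)/2 = (½)*9 = 9/2 ≈ 4.5000)
L(g, m) = (5 + g)*(g + m)
(L(-4, -2)*f)*5 - 1*3804 = (((-4)² + 5*(-4) + 5*(-2) - 4*(-2))*(9/2))*5 - 1*3804 = ((16 - 20 - 10 + 8)*(9/2))*5 - 3804 = -6*9/2*5 - 3804 = -27*5 - 3804 = -135 - 3804 = -3939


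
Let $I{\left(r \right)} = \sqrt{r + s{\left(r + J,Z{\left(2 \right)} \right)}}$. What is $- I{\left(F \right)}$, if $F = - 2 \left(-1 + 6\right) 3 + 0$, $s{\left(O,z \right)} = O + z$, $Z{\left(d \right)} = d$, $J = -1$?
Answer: $- i \sqrt{59} \approx - 7.6811 i$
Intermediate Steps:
$F = -30$ ($F = \left(-2\right) 5 \cdot 3 + 0 = \left(-10\right) 3 + 0 = -30 + 0 = -30$)
$I{\left(r \right)} = \sqrt{1 + 2 r}$ ($I{\left(r \right)} = \sqrt{r + \left(\left(r - 1\right) + 2\right)} = \sqrt{r + \left(\left(-1 + r\right) + 2\right)} = \sqrt{r + \left(1 + r\right)} = \sqrt{1 + 2 r}$)
$- I{\left(F \right)} = - \sqrt{1 + 2 \left(-30\right)} = - \sqrt{1 - 60} = - \sqrt{-59} = - i \sqrt{59}$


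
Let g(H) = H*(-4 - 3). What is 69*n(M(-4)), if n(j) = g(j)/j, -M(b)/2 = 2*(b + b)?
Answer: -483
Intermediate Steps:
g(H) = -7*H (g(H) = H*(-7) = -7*H)
M(b) = -8*b (M(b) = -4*(b + b) = -4*2*b = -8*b)
n(j) = -7 (n(j) = (-7*j)/j = -7)
69*n(M(-4)) = 69*(-7) = -483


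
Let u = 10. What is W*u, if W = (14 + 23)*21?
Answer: 7770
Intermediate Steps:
W = 777 (W = 37*21 = 777)
W*u = 777*10 = 7770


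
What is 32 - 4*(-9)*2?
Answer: 104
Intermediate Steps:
32 - 4*(-9)*2 = 32 + 36*2 = 32 + 72 = 104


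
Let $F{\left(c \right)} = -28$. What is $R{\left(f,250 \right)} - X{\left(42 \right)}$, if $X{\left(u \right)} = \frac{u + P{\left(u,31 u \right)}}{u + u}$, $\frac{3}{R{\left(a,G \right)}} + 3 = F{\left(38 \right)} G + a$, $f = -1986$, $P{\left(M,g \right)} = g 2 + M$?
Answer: $- \frac{287651}{8989} \approx -32.0$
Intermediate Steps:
$P{\left(M,g \right)} = M + 2 g$ ($P{\left(M,g \right)} = 2 g + M = M + 2 g$)
$R{\left(a,G \right)} = \frac{3}{-3 + a - 28 G}$ ($R{\left(a,G \right)} = \frac{3}{-3 - \left(- a + 28 G\right)} = \frac{3}{-3 + a - 28 G}$)
$X{\left(u \right)} = 32$ ($X{\left(u \right)} = \frac{u + \left(u + 2 \cdot 31 u\right)}{u + u} = \frac{u + \left(u + 62 u\right)}{2 u} = \left(u + 63 u\right) \frac{1}{2 u} = 64 u \frac{1}{2 u} = 32$)
$R{\left(f,250 \right)} - X{\left(42 \right)} = \frac{3}{-3 - 1986 - 7000} - 32 = \frac{3}{-8989} - 32 = 3 \left(- \frac{1}{8989}\right) - 32 = - \frac{3}{8989} - 32 = - \frac{287651}{8989}$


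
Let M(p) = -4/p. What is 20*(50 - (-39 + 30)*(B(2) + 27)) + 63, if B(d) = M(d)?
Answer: 5563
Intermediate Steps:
B(d) = -4/d
20*(50 - (-39 + 30)*(B(2) + 27)) + 63 = 20*(50 - (-39 + 30)*(-4/2 + 27)) + 63 = 20*(50 - (-9)*(-4*½ + 27)) + 63 = 20*(50 - (-9)*(-2 + 27)) + 63 = 20*(50 - (-9)*25) + 63 = 20*(50 - 1*(-225)) + 63 = 20*(50 + 225) + 63 = 20*275 + 63 = 5500 + 63 = 5563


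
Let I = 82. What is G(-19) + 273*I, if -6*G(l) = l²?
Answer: 133955/6 ≈ 22326.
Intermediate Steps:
G(l) = -l²/6
G(-19) + 273*I = -⅙*(-19)² + 273*82 = -⅙*361 + 22386 = -361/6 + 22386 = 133955/6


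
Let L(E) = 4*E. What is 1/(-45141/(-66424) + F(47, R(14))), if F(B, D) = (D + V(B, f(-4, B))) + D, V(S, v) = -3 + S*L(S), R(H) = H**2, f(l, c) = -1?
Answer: 66424/612806541 ≈ 0.00010839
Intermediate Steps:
V(S, v) = -3 + 4*S**2 (V(S, v) = -3 + S*(4*S) = -3 + 4*S**2)
F(B, D) = -3 + 2*D + 4*B**2 (F(B, D) = (D + (-3 + 4*B**2)) + D = (-3 + D + 4*B**2) + D = -3 + 2*D + 4*B**2)
1/(-45141/(-66424) + F(47, R(14))) = 1/(-45141/(-66424) + (-3 + 2*14**2 + 4*47**2)) = 1/(-45141*(-1/66424) + (-3 + 2*196 + 4*2209)) = 1/(45141/66424 + (-3 + 392 + 8836)) = 1/(45141/66424 + 9225) = 1/(612806541/66424) = 66424/612806541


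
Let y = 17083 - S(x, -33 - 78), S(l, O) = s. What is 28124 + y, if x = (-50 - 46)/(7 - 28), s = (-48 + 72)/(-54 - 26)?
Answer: 452073/10 ≈ 45207.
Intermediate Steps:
s = -3/10 (s = 24/(-80) = 24*(-1/80) = -3/10 ≈ -0.30000)
x = 32/7 (x = -96/(-21) = -96*(-1/21) = 32/7 ≈ 4.5714)
S(l, O) = -3/10
y = 170833/10 (y = 17083 - 1*(-3/10) = 17083 + 3/10 = 170833/10 ≈ 17083.)
28124 + y = 28124 + 170833/10 = 452073/10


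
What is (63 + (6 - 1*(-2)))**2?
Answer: 5041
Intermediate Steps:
(63 + (6 - 1*(-2)))**2 = (63 + (6 + 2))**2 = (63 + 8)**2 = 71**2 = 5041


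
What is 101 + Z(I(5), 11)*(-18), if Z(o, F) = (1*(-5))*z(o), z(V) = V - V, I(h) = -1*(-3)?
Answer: 101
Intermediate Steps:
I(h) = 3
z(V) = 0
Z(o, F) = 0 (Z(o, F) = (1*(-5))*0 = -5*0 = 0)
101 + Z(I(5), 11)*(-18) = 101 + 0*(-18) = 101 + 0 = 101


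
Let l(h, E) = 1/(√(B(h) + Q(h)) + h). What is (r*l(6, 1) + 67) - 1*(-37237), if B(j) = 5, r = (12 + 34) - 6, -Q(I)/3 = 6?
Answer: 1828136/49 - 40*I*√13/49 ≈ 37309.0 - 2.9433*I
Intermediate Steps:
Q(I) = -18 (Q(I) = -3*6 = -18)
r = 40 (r = 46 - 6 = 40)
l(h, E) = 1/(h + I*√13) (l(h, E) = 1/(√(5 - 18) + h) = 1/(√(-13) + h) = 1/(I*√13 + h) = 1/(h + I*√13))
(r*l(6, 1) + 67) - 1*(-37237) = (40/(6 + I*√13) + 67) - 1*(-37237) = (67 + 40/(6 + I*√13)) + 37237 = 37304 + 40/(6 + I*√13)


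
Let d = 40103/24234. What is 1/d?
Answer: 3462/5729 ≈ 0.60429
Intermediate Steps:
d = 5729/3462 (d = 40103*(1/24234) = 5729/3462 ≈ 1.6548)
1/d = 1/(5729/3462) = 3462/5729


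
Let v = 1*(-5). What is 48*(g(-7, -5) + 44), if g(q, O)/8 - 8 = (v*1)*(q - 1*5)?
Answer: 28224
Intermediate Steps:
v = -5
g(q, O) = 264 - 40*q (g(q, O) = 64 + 8*((-5*1)*(q - 1*5)) = 64 + 8*(-5*(q - 5)) = 64 + 8*(-5*(-5 + q)) = 64 + 8*(25 - 5*q) = 64 + (200 - 40*q) = 264 - 40*q)
48*(g(-7, -5) + 44) = 48*((264 - 40*(-7)) + 44) = 48*((264 + 280) + 44) = 48*(544 + 44) = 48*588 = 28224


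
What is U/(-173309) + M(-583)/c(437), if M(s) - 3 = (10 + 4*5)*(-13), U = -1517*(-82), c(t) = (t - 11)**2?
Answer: -2515732903/3494602676 ≈ -0.71989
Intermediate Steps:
c(t) = (-11 + t)**2
U = 124394
M(s) = -387 (M(s) = 3 + (10 + 4*5)*(-13) = 3 + (10 + 20)*(-13) = 3 + 30*(-13) = 3 - 390 = -387)
U/(-173309) + M(-583)/c(437) = 124394/(-173309) - 387/(-11 + 437)**2 = 124394*(-1/173309) - 387/(426**2) = -124394/173309 - 387/181476 = -124394/173309 - 387*1/181476 = -124394/173309 - 43/20164 = -2515732903/3494602676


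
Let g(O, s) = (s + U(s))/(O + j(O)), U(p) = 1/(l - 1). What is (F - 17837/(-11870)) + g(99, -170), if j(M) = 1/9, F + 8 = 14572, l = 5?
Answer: 308403981543/21176080 ≈ 14564.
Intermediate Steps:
F = 14564 (F = -8 + 14572 = 14564)
U(p) = ¼ (U(p) = 1/(5 - 1) = 1/4 = ¼)
j(M) = ⅑
g(O, s) = (¼ + s)/(⅑ + O) (g(O, s) = (s + ¼)/(O + ⅑) = (¼ + s)/(⅑ + O))
(F - 17837/(-11870)) + g(99, -170) = (14564 - 17837/(-11870)) + 9*(1 + 4*(-170))/(4*(1 + 9*99)) = (14564 - 17837*(-1/11870)) + 9*(1 - 680)/(4*(1 + 891)) = (14564 + 17837/11870) + (9/4)*(-679)/892 = 172892517/11870 + (9/4)*(1/892)*(-679) = 172892517/11870 - 6111/3568 = 308403981543/21176080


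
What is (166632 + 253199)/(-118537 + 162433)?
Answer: 419831/43896 ≈ 9.5642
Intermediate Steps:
(166632 + 253199)/(-118537 + 162433) = 419831/43896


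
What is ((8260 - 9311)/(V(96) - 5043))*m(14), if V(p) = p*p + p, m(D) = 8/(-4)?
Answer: 2102/4269 ≈ 0.49239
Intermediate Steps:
m(D) = -2 (m(D) = 8*(-¼) = -2)
V(p) = p + p² (V(p) = p² + p = p + p²)
((8260 - 9311)/(V(96) - 5043))*m(14) = ((8260 - 9311)/(96*(1 + 96) - 5043))*(-2) = -1051/(96*97 - 5043)*(-2) = -1051/(9312 - 5043)*(-2) = -1051/4269*(-2) = 2102/4269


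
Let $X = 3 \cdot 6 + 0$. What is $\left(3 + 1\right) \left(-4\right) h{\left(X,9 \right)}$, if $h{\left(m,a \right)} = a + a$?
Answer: $-288$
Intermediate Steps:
$X = 18$ ($X = 18 + 0 = 18$)
$h{\left(m,a \right)} = 2 a$
$\left(3 + 1\right) \left(-4\right) h{\left(X,9 \right)} = \left(3 + 1\right) \left(-4\right) 2 \cdot 9 = 4 \left(-4\right) 18 = \left(-16\right) 18 = -288$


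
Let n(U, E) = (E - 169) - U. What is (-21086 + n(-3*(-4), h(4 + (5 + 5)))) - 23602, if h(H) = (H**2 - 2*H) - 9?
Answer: -44710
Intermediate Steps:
h(H) = -9 + H**2 - 2*H
n(U, E) = -169 + E - U (n(U, E) = (-169 + E) - U = -169 + E - U)
(-21086 + n(-3*(-4), h(4 + (5 + 5)))) - 23602 = (-21086 + (-169 + (-9 + (4 + (5 + 5))**2 - 2*(4 + (5 + 5))) - (-3)*(-4))) - 23602 = (-21086 + (-169 + (-9 + (4 + 10)**2 - 2*(4 + 10)) - 1*12)) - 23602 = (-21086 + (-169 + (-9 + 14**2 - 2*14) - 12)) - 23602 = (-21086 + (-169 + (-9 + 196 - 28) - 12)) - 23602 = (-21086 + (-169 + 159 - 12)) - 23602 = (-21086 - 22) - 23602 = -21108 - 23602 = -44710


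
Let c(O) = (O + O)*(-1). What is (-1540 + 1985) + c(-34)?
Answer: 513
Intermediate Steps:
c(O) = -2*O (c(O) = (2*O)*(-1) = -2*O)
(-1540 + 1985) + c(-34) = (-1540 + 1985) - 2*(-34) = 445 + 68 = 513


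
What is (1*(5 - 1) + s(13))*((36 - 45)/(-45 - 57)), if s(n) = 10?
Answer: 21/17 ≈ 1.2353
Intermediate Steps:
(1*(5 - 1) + s(13))*((36 - 45)/(-45 - 57)) = (1*(5 - 1) + 10)*((36 - 45)/(-45 - 57)) = (1*4 + 10)*(-9/(-102)) = (4 + 10)*(-9*(-1/102)) = 14*(3/34) = 21/17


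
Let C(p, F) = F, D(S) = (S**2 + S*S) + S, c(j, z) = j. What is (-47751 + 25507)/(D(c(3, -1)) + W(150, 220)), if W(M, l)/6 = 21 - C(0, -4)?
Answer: -22244/171 ≈ -130.08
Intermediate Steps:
D(S) = S + 2*S**2 (D(S) = (S**2 + S**2) + S = 2*S**2 + S = S + 2*S**2)
W(M, l) = 150 (W(M, l) = 6*(21 - 1*(-4)) = 6*(21 + 4) = 6*25 = 150)
(-47751 + 25507)/(D(c(3, -1)) + W(150, 220)) = (-47751 + 25507)/(3*(1 + 2*3) + 150) = -22244/(3*(1 + 6) + 150) = -22244/(3*7 + 150) = -22244/(21 + 150) = -22244/171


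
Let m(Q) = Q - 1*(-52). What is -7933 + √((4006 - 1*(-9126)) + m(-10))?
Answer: -7933 + √13174 ≈ -7818.2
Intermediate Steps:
m(Q) = 52 + Q (m(Q) = Q + 52 = 52 + Q)
-7933 + √((4006 - 1*(-9126)) + m(-10)) = -7933 + √((4006 - 1*(-9126)) + (52 - 10)) = -7933 + √((4006 + 9126) + 42) = -7933 + √(13132 + 42) = -7933 + √13174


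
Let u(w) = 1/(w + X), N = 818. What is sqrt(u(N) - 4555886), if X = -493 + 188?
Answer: I*sqrt(133218662469)/171 ≈ 2134.5*I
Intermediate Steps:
X = -305
u(w) = 1/(-305 + w) (u(w) = 1/(w - 305) = 1/(-305 + w))
sqrt(u(N) - 4555886) = sqrt(1/(-305 + 818) - 4555886) = sqrt(1/513 - 4555886) = sqrt(-2337169517/513) = I*sqrt(133218662469)/171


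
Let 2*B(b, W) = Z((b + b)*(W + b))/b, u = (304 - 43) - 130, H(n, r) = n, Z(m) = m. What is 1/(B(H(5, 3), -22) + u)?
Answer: 1/114 ≈ 0.0087719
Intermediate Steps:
u = 131 (u = 261 - 130 = 131)
B(b, W) = W + b (B(b, W) = (((b + b)*(W + b))/b)/2 = (((2*b)*(W + b))/b)/2 = ((2*b*(W + b))/b)/2 = (2*W + 2*b)/2 = W + b)
1/(B(H(5, 3), -22) + u) = 1/((-22 + 5) + 131) = 1/(-17 + 131) = 1/114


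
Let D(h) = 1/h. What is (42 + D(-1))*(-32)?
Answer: -1312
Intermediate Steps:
(42 + D(-1))*(-32) = (42 + 1/(-1))*(-32) = (42 - 1)*(-32) = 41*(-32) = -1312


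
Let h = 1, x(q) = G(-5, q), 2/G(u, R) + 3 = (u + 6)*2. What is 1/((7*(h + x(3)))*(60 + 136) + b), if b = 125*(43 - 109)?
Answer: -1/9622 ≈ -0.00010393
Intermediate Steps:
G(u, R) = 2/(9 + 2*u) (G(u, R) = 2/(-3 + (u + 6)*2) = 2/(-3 + (6 + u)*2) = 2/(-3 + (12 + 2*u)) = 2/(9 + 2*u))
b = -8250 (b = 125*(-66) = -8250)
x(q) = -2 (x(q) = 2/(9 + 2*(-5)) = 2/(9 - 10) = 2/(-1) = 2*(-1) = -2)
1/((7*(h + x(3)))*(60 + 136) + b) = 1/((7*(1 - 2))*(60 + 136) - 8250) = 1/((7*(-1))*196 - 8250) = 1/(-7*196 - 8250) = 1/(-1372 - 8250) = 1/(-9622) = -1/9622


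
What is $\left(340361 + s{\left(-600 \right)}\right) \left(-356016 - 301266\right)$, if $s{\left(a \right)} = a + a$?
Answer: $-222924420402$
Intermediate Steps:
$s{\left(a \right)} = 2 a$
$\left(340361 + s{\left(-600 \right)}\right) \left(-356016 - 301266\right) = \left(340361 + 2 \left(-600\right)\right) \left(-356016 - 301266\right) = \left(340361 - 1200\right) \left(-657282\right) = 339161 \left(-657282\right) = -222924420402$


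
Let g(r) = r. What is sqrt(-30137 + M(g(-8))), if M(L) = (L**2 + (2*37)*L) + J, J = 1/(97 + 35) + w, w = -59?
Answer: I*sqrt(133833711)/66 ≈ 175.28*I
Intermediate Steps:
J = -7787/132 (J = 1/(97 + 35) - 59 = 1/132 - 59 = -7787/132 ≈ -58.992)
M(L) = -7787/132 + L**2 + 74*L (M(L) = (L**2 + (2*37)*L) - 7787/132 = (L**2 + 74*L) - 7787/132 = -7787/132 + L**2 + 74*L)
sqrt(-30137 + M(g(-8))) = sqrt(-30137 + (-7787/132 + (-8)**2 + 74*(-8))) = sqrt(-30137 + (-7787/132 + 64 - 592)) = sqrt(-30137 - 77483/132) = sqrt(-4055567/132) = I*sqrt(133833711)/66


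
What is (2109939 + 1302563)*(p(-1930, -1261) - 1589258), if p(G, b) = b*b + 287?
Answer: 3924377300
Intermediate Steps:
p(G, b) = 287 + b**2 (p(G, b) = b**2 + 287 = 287 + b**2)
(2109939 + 1302563)*(p(-1930, -1261) - 1589258) = (2109939 + 1302563)*((287 + (-1261)**2) - 1589258) = 3412502*((287 + 1590121) - 1589258) = 3412502*(1590408 - 1589258) = 3412502*1150 = 3924377300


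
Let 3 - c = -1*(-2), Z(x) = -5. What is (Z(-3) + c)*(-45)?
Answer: 180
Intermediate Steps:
c = 1 (c = 3 - (-1)*(-2) = 3 - 1*2 = 3 - 2 = 1)
(Z(-3) + c)*(-45) = (-5 + 1)*(-45) = -4*(-45) = 180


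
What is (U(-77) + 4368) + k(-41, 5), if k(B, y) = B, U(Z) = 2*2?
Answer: 4331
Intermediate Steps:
U(Z) = 4
(U(-77) + 4368) + k(-41, 5) = (4 + 4368) - 41 = 4372 - 41 = 4331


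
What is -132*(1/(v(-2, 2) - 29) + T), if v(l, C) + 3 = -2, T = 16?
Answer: -35838/17 ≈ -2108.1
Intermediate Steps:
v(l, C) = -5 (v(l, C) = -3 - 2 = -5)
-132*(1/(v(-2, 2) - 29) + T) = -132*(1/(-5 - 29) + 16) = -132*(1/(-34) + 16) = -132*(-1/34 + 16) = -132*543/34 = -35838/17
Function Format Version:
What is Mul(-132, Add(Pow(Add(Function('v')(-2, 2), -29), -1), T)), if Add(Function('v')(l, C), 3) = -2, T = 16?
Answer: Rational(-35838, 17) ≈ -2108.1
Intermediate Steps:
Function('v')(l, C) = -5 (Function('v')(l, C) = Add(-3, -2) = -5)
Mul(-132, Add(Pow(Add(Function('v')(-2, 2), -29), -1), T)) = Mul(-132, Add(Pow(Add(-5, -29), -1), 16)) = Mul(-132, Add(Pow(-34, -1), 16)) = Mul(-132, Add(Rational(-1, 34), 16)) = Mul(-132, Rational(543, 34)) = Rational(-35838, 17)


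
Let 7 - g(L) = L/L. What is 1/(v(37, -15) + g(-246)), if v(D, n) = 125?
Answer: 1/131 ≈ 0.0076336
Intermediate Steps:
g(L) = 6 (g(L) = 7 - L/L = 7 - 1*1 = 7 - 1 = 6)
1/(v(37, -15) + g(-246)) = 1/(125 + 6) = 1/131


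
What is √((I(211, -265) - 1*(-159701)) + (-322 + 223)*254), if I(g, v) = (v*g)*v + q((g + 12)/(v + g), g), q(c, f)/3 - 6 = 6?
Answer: √14952066 ≈ 3866.8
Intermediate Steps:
q(c, f) = 36 (q(c, f) = 18 + 3*6 = 18 + 18 = 36)
I(g, v) = 36 + g*v² (I(g, v) = (v*g)*v + 36 = (g*v)*v + 36 = g*v² + 36 = 36 + g*v²)
√((I(211, -265) - 1*(-159701)) + (-322 + 223)*254) = √(((36 + 211*(-265)²) - 1*(-159701)) + (-322 + 223)*254) = √(((36 + 211*70225) + 159701) - 99*254) = √(((36 + 14817475) + 159701) - 25146) = √((14817511 + 159701) - 25146) = √(14977212 - 25146) = √14952066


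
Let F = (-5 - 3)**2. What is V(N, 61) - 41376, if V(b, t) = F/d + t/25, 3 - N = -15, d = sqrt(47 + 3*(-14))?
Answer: -1034339/25 + 64*sqrt(5)/5 ≈ -41345.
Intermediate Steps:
F = 64 (F = (-8)**2 = 64)
d = sqrt(5) (d = sqrt(47 - 42) = sqrt(5) ≈ 2.2361)
N = 18 (N = 3 - 1*(-15) = 3 + 15 = 18)
V(b, t) = t/25 + 64*sqrt(5)/5 (V(b, t) = 64/(sqrt(5)) + t/25 = 64*(sqrt(5)/5) + t*(1/25) = 64*sqrt(5)/5 + t/25 = t/25 + 64*sqrt(5)/5)
V(N, 61) - 41376 = ((1/25)*61 + 64*sqrt(5)/5) - 41376 = (61/25 + 64*sqrt(5)/5) - 41376 = -1034339/25 + 64*sqrt(5)/5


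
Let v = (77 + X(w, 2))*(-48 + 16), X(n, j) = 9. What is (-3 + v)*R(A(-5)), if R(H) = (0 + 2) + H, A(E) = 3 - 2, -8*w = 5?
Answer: -8265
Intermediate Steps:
w = -5/8 (w = -⅛*5 = -5/8 ≈ -0.62500)
A(E) = 1
v = -2752 (v = (77 + 9)*(-48 + 16) = 86*(-32) = -2752)
R(H) = 2 + H
(-3 + v)*R(A(-5)) = (-3 - 2752)*(2 + 1) = -2755*3 = -8265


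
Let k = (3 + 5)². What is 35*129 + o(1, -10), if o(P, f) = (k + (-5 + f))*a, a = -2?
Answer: 4417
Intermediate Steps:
k = 64 (k = 8² = 64)
o(P, f) = -118 - 2*f (o(P, f) = (64 + (-5 + f))*(-2) = (59 + f)*(-2) = -118 - 2*f)
35*129 + o(1, -10) = 35*129 + (-118 - 2*(-10)) = 4515 + (-118 + 20) = 4515 - 98 = 4417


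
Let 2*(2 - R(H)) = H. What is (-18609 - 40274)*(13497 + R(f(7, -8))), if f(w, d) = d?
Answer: -795097149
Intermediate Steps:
R(H) = 2 - H/2
(-18609 - 40274)*(13497 + R(f(7, -8))) = (-18609 - 40274)*(13497 + (2 - ½*(-8))) = -58883*(13497 + (2 + 4)) = -58883*(13497 + 6) = -58883*13503 = -795097149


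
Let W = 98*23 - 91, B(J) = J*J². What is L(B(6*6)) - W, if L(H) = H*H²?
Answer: 101559956666253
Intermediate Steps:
B(J) = J³
L(H) = H³
W = 2163 (W = 2254 - 91 = 2163)
L(B(6*6)) - W = ((6*6)³)³ - 1*2163 = (36³)³ - 2163 = 46656³ - 2163 = 101559956668416 - 2163 = 101559956666253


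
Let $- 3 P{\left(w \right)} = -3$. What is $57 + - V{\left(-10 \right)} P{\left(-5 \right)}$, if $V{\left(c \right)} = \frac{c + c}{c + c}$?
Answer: $56$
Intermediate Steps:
$V{\left(c \right)} = 1$ ($V{\left(c \right)} = \frac{2 c}{2 c} = 2 c \frac{1}{2 c} = 1$)
$P{\left(w \right)} = 1$ ($P{\left(w \right)} = \left(- \frac{1}{3}\right) \left(-3\right) = 1$)
$57 + - V{\left(-10 \right)} P{\left(-5 \right)} = 57 + \left(-1\right) 1 \cdot 1 = 57 - 1 = 56$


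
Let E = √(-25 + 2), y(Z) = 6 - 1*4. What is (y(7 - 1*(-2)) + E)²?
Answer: (2 + I*√23)² ≈ -19.0 + 19.183*I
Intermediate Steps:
y(Z) = 2 (y(Z) = 6 - 4 = 2)
E = I*√23 (E = √(-23) = I*√23 ≈ 4.7958*I)
(y(7 - 1*(-2)) + E)² = (2 + I*√23)²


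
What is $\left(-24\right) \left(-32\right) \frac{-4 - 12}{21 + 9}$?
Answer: $- \frac{2048}{5} \approx -409.6$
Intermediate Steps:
$\left(-24\right) \left(-32\right) \frac{-4 - 12}{21 + 9} = 768 \left(- \frac{16}{30}\right) = 768 \left(\left(-16\right) \frac{1}{30}\right) = 768 \left(- \frac{8}{15}\right) = - \frac{2048}{5}$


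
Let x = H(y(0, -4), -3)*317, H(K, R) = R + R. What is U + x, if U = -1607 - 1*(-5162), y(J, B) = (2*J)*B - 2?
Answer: 1653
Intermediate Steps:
y(J, B) = -2 + 2*B*J (y(J, B) = 2*B*J - 2 = -2 + 2*B*J)
H(K, R) = 2*R
x = -1902 (x = (2*(-3))*317 = -6*317 = -1902)
U = 3555 (U = -1607 + 5162 = 3555)
U + x = 3555 - 1902 = 1653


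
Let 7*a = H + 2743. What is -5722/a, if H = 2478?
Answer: -40054/5221 ≈ -7.6717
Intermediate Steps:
a = 5221/7 (a = (2478 + 2743)/7 = (⅐)*5221 = 5221/7 ≈ 745.86)
-5722/a = -5722/5221/7 = -5722*7/5221 = -40054/5221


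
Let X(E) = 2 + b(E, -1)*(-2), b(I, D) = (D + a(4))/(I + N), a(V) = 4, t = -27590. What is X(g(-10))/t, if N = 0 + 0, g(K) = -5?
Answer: -8/68975 ≈ -0.00011598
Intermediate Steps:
N = 0
b(I, D) = (4 + D)/I (b(I, D) = (D + 4)/(I + 0) = (4 + D)/I)
X(E) = 2 - 6/E (X(E) = 2 + ((4 - 1)/E)*(-2) = 2 + (3/E)*(-2) = 2 - 6/E)
X(g(-10))/t = (2 - 6/(-5))/(-27590) = (2 - 6*(-⅕))*(-1/27590) = (2 + 6/5)*(-1/27590) = (16/5)*(-1/27590) = -8/68975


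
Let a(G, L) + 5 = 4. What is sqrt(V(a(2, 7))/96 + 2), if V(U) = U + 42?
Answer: sqrt(1398)/24 ≈ 1.5579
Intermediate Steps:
a(G, L) = -1 (a(G, L) = -5 + 4 = -1)
V(U) = 42 + U
sqrt(V(a(2, 7))/96 + 2) = sqrt((42 - 1)/96 + 2) = sqrt(41*(1/96) + 2) = sqrt(41/96 + 2) = sqrt(233/96) = sqrt(1398)/24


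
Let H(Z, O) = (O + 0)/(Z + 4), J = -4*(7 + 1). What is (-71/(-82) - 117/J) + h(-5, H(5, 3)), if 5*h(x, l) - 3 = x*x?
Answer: 66401/6560 ≈ 10.122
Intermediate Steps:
J = -32 (J = -4*8 = -32)
H(Z, O) = O/(4 + Z)
h(x, l) = ⅗ + x²/5 (h(x, l) = ⅗ + (x*x)/5 = ⅗ + x²/5)
(-71/(-82) - 117/J) + h(-5, H(5, 3)) = (-71/(-82) - 117/(-32)) + (⅗ + (⅕)*(-5)²) = (-71*(-1/82) - 117*(-1/32)) + (⅗ + (⅕)*25) = (71/82 + 117/32) + (⅗ + 5) = 5933/1312 + 28/5 = 66401/6560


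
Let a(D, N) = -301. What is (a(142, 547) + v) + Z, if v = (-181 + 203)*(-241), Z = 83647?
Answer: 78044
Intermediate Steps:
v = -5302 (v = 22*(-241) = -5302)
(a(142, 547) + v) + Z = (-301 - 5302) + 83647 = -5603 + 83647 = 78044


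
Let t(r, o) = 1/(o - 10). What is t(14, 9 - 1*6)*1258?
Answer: -1258/7 ≈ -179.71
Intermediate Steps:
t(r, o) = 1/(-10 + o)
t(14, 9 - 1*6)*1258 = 1258/(-10 + (9 - 1*6)) = 1258/(-10 + (9 - 6)) = 1258/(-10 + 3) = 1258/(-7) = -1/7*1258 = -1258/7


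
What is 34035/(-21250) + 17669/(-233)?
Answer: -76679281/990250 ≈ -77.434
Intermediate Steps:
34035/(-21250) + 17669/(-233) = 34035*(-1/21250) + 17669*(-1/233) = -6807/4250 - 17669/233 = -76679281/990250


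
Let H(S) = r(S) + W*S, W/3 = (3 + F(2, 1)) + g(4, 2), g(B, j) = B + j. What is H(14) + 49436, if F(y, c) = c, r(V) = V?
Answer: 49870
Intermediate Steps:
W = 30 (W = 3*((3 + 1) + (4 + 2)) = 3*(4 + 6) = 3*10 = 30)
H(S) = 31*S (H(S) = S + 30*S = 31*S)
H(14) + 49436 = 31*14 + 49436 = 434 + 49436 = 49870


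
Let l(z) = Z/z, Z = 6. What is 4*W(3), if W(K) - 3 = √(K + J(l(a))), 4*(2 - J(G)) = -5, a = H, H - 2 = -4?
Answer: 22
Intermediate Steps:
H = -2 (H = 2 - 4 = -2)
a = -2
l(z) = 6/z
J(G) = 13/4 (J(G) = 2 - ¼*(-5) = 2 + 5/4 = 13/4)
W(K) = 3 + √(13/4 + K) (W(K) = 3 + √(K + 13/4) = 3 + √(13/4 + K))
4*W(3) = 4*(3 + √(13 + 4*3)/2) = 4*(3 + √(13 + 12)/2) = 4*(3 + √25/2) = 4*(3 + (½)*5) = 4*(3 + 5/2) = 4*(11/2) = 22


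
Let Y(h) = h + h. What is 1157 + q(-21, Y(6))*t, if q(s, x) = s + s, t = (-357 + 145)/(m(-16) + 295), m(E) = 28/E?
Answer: 464259/391 ≈ 1187.4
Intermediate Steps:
Y(h) = 2*h
t = -848/1173 (t = (-357 + 145)/(28/(-16) + 295) = -212/(28*(-1/16) + 295) = -212/(-7/4 + 295) = -212/1173/4 = -212*4/1173 = -848/1173 ≈ -0.72293)
q(s, x) = 2*s
1157 + q(-21, Y(6))*t = 1157 + (2*(-21))*(-848/1173) = 1157 - 42*(-848/1173) = 1157 + 11872/391 = 464259/391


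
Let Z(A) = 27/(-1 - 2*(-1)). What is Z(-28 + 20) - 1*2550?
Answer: -2523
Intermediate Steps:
Z(A) = 27 (Z(A) = 27/(-1 + 2) = 27/1 = 27*1 = 27)
Z(-28 + 20) - 1*2550 = 27 - 1*2550 = 27 - 2550 = -2523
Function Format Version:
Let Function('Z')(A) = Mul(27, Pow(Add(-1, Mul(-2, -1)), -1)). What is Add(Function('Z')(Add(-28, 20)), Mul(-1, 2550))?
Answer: -2523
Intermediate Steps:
Function('Z')(A) = 27 (Function('Z')(A) = Mul(27, Pow(Add(-1, 2), -1)) = Mul(27, Pow(1, -1)) = Mul(27, 1) = 27)
Add(Function('Z')(Add(-28, 20)), Mul(-1, 2550)) = Add(27, Mul(-1, 2550)) = Add(27, -2550) = -2523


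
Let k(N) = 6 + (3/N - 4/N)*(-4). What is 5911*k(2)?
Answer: 47288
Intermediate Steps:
k(N) = 6 + 4/N (k(N) = 6 - 1/N*(-4) = 6 + 4/N)
5911*k(2) = 5911*(6 + 4/2) = 5911*(6 + 4*(½)) = 5911*(6 + 2) = 5911*8 = 47288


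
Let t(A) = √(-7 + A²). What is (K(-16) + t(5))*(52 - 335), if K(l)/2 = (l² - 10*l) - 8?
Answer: -230928 - 849*√2 ≈ -2.3213e+5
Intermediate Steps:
K(l) = -16 - 20*l + 2*l² (K(l) = 2*((l² - 10*l) - 8) = 2*(-8 + l² - 10*l) = -16 - 20*l + 2*l²)
(K(-16) + t(5))*(52 - 335) = ((-16 - 20*(-16) + 2*(-16)²) + √(-7 + 5²))*(52 - 335) = ((-16 + 320 + 2*256) + √(-7 + 25))*(-283) = ((-16 + 320 + 512) + √18)*(-283) = (816 + 3*√2)*(-283) = -230928 - 849*√2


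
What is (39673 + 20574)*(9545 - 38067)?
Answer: -1718364934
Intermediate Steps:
(39673 + 20574)*(9545 - 38067) = 60247*(-28522) = -1718364934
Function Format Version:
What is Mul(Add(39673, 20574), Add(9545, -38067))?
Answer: -1718364934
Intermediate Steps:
Mul(Add(39673, 20574), Add(9545, -38067)) = Mul(60247, -28522) = -1718364934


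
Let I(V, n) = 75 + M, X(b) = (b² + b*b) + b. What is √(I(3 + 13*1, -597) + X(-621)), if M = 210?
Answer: √770946 ≈ 878.04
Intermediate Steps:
X(b) = b + 2*b² (X(b) = (b² + b²) + b = 2*b² + b = b + 2*b²)
I(V, n) = 285 (I(V, n) = 75 + 210 = 285)
√(I(3 + 13*1, -597) + X(-621)) = √(285 - 621*(1 + 2*(-621))) = √(285 - 621*(1 - 1242)) = √(285 - 621*(-1241)) = √(285 + 770661) = √770946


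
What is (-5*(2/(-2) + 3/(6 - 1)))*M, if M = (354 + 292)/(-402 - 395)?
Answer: -1292/797 ≈ -1.6211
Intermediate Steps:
M = -646/797 (M = 646/(-797) = 646*(-1/797) = -646/797 ≈ -0.81054)
(-5*(2/(-2) + 3/(6 - 1)))*M = -5*(2/(-2) + 3/(6 - 1))*(-646/797) = -5*(2*(-1/2) + 3/5)*(-646/797) = -5*(-1 + 3*(1/5))*(-646/797) = -5*(-1 + 3/5)*(-646/797) = -5*(-2/5)*(-646/797) = 2*(-646/797) = -1292/797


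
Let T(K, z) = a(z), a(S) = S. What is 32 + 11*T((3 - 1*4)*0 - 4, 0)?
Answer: 32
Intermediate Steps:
T(K, z) = z
32 + 11*T((3 - 1*4)*0 - 4, 0) = 32 + 11*0 = 32 + 0 = 32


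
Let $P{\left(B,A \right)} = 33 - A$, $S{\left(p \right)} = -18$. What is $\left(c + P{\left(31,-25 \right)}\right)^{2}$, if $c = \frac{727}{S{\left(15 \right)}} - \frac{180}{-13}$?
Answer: $\frac{54184321}{54756} \approx 989.56$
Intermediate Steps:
$c = - \frac{6211}{234}$ ($c = \frac{727}{-18} - \frac{180}{-13} = 727 \left(- \frac{1}{18}\right) - - \frac{180}{13} = - \frac{727}{18} + \frac{180}{13} = - \frac{6211}{234} \approx -26.543$)
$\left(c + P{\left(31,-25 \right)}\right)^{2} = \left(- \frac{6211}{234} + \left(33 - -25\right)\right)^{2} = \left(- \frac{6211}{234} + \left(33 + 25\right)\right)^{2} = \left(- \frac{6211}{234} + 58\right)^{2} = \left(\frac{7361}{234}\right)^{2} = \frac{54184321}{54756}$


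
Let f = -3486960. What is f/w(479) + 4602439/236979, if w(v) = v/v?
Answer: -826331691401/236979 ≈ -3.4869e+6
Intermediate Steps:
w(v) = 1
f/w(479) + 4602439/236979 = -3486960/1 + 4602439/236979 = -3486960*1 + 4602439*(1/236979) = -3486960 + 4602439/236979 = -826331691401/236979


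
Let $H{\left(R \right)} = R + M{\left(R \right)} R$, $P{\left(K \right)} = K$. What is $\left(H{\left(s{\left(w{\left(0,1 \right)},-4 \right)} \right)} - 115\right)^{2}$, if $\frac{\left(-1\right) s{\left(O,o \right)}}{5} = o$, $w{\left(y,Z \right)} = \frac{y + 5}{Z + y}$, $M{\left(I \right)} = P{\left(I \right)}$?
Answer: $93025$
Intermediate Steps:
$M{\left(I \right)} = I$
$w{\left(y,Z \right)} = \frac{5 + y}{Z + y}$
$s{\left(O,o \right)} = - 5 o$
$H{\left(R \right)} = R + R^{2}$ ($H{\left(R \right)} = R + R R = R + R^{2}$)
$\left(H{\left(s{\left(w{\left(0,1 \right)},-4 \right)} \right)} - 115\right)^{2} = \left(\left(-5\right) \left(-4\right) \left(1 - -20\right) - 115\right)^{2} = \left(20 \left(1 + 20\right) - 115\right)^{2} = \left(20 \cdot 21 - 115\right)^{2} = \left(420 - 115\right)^{2} = 305^{2} = 93025$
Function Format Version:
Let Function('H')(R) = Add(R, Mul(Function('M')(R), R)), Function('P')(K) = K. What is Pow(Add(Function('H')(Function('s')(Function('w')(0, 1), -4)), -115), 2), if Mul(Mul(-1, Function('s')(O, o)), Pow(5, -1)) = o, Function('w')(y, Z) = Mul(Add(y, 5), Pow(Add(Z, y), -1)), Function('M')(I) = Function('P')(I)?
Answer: 93025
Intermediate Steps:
Function('M')(I) = I
Function('w')(y, Z) = Mul(Pow(Add(Z, y), -1), Add(5, y)) (Function('w')(y, Z) = Mul(Add(5, y), Pow(Add(Z, y), -1)) = Mul(Pow(Add(Z, y), -1), Add(5, y)))
Function('s')(O, o) = Mul(-5, o)
Function('H')(R) = Add(R, Pow(R, 2)) (Function('H')(R) = Add(R, Mul(R, R)) = Add(R, Pow(R, 2)))
Pow(Add(Function('H')(Function('s')(Function('w')(0, 1), -4)), -115), 2) = Pow(Add(Mul(Mul(-5, -4), Add(1, Mul(-5, -4))), -115), 2) = Pow(Add(Mul(20, Add(1, 20)), -115), 2) = Pow(Add(Mul(20, 21), -115), 2) = Pow(Add(420, -115), 2) = Pow(305, 2) = 93025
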